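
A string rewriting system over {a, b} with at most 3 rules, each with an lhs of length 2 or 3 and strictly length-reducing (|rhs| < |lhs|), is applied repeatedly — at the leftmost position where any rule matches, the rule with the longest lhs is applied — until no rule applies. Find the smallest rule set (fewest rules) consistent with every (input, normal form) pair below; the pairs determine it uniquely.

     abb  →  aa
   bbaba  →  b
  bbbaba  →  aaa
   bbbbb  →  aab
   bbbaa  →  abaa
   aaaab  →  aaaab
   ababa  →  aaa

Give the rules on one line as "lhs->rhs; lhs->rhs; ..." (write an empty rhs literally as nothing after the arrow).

bab->a; bb->a; bba->b

  | abb => aa
  | bbaba => bba => b
  | bbbaba => ababa => aaa
  | bbbbb => abbb => aab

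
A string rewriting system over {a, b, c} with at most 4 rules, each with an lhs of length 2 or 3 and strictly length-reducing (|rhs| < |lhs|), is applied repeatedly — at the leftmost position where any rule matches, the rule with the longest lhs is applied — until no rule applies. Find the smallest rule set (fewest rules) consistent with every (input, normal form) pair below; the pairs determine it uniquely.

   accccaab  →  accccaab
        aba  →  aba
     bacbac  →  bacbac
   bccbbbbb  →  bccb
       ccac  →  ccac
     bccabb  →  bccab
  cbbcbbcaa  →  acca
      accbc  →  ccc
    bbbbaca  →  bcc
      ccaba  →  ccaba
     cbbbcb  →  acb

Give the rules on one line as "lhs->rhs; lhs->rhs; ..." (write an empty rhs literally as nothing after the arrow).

aca->cc; bb->b; cbc->ac

  | accccaab
  | aba
  | bacbac
  | bccbbbbb => bccbbbb => bccbbb => bccbb => bccb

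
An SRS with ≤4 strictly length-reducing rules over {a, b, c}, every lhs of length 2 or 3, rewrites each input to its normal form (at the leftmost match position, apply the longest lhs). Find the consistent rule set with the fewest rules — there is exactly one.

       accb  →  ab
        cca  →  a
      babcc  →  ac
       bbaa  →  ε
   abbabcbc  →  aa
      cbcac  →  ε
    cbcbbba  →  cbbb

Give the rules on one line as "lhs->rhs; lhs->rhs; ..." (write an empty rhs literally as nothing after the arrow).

ba->; bc->a; cbc->cb; cc->

  | accb => ab
  | cca => a
  | babcc => bcc => ac
  | bbaa => ba => ε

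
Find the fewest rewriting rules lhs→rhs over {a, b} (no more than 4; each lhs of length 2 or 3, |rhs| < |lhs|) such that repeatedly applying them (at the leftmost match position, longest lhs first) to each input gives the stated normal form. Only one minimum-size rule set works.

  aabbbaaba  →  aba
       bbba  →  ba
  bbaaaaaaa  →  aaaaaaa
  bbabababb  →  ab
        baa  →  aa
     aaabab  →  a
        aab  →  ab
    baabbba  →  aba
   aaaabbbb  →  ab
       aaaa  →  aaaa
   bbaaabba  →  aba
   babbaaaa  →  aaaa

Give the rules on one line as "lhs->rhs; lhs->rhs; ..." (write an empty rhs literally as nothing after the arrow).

  | aabbbaaba => abbbaaba => abbaaba => abaaba => aaaba => aaba => aba
  | bbba => bba => ba
  | bbaaaaaaa => baaaaaaa => aaaaaaa
  | bbabababb => babababb => ababb => ab

aab->ab; baa->aa; bab->; bb->b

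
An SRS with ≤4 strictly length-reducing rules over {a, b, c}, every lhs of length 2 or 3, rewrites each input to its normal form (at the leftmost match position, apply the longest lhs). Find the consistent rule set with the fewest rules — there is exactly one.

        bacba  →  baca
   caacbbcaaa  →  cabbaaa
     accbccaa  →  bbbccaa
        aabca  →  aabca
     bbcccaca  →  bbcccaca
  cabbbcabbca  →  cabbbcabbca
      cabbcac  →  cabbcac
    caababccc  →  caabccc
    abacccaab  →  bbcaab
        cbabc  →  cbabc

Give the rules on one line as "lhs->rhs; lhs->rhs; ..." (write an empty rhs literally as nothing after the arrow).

  | bacba => baca
  | caacbbcaaa => caacbcaaa => caaccaaa => cabbaaa
  | accbccaa => bbbccaa
  | aabca

aba->a; acb->ac; acc->bb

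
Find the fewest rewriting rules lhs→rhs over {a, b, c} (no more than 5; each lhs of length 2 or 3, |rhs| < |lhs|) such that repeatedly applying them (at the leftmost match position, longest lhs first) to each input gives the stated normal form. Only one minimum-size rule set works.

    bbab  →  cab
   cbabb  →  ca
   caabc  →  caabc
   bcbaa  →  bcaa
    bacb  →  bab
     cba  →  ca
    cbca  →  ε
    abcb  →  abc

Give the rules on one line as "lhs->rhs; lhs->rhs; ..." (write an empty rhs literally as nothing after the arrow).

  | bbab => cab
  | cbabb => cabb => cac => ca
  | caabc
  | bcbaa => bcaa

ac->a; bb->c; cb->c; cca->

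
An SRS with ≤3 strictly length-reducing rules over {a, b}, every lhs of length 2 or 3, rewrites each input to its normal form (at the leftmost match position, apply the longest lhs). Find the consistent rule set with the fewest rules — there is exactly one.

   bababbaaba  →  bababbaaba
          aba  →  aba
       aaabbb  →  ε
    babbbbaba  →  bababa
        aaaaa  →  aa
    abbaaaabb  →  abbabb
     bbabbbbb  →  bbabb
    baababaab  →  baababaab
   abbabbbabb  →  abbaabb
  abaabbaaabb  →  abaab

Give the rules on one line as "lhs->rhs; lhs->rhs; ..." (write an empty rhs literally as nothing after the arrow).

aaa->; bbb->

  | bababbaaba
  | aba
  | aaabbb => bbb => ε
  | babbbbaba => bababa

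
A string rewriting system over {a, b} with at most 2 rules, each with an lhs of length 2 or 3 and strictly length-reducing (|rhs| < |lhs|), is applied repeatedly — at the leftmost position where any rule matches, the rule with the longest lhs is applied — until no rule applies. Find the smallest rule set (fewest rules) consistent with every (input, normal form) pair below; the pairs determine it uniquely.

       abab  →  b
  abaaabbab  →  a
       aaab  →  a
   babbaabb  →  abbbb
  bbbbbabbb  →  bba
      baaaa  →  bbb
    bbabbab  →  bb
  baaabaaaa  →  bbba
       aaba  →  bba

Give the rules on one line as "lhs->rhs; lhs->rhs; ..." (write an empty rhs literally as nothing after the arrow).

  | abab => aa => b
  | abaaabbab => abbabbab => ababab => aaab => bab => a
  | aaab => bab => a
  | babbaabb => abaabb => abbbb

aa->b; bab->a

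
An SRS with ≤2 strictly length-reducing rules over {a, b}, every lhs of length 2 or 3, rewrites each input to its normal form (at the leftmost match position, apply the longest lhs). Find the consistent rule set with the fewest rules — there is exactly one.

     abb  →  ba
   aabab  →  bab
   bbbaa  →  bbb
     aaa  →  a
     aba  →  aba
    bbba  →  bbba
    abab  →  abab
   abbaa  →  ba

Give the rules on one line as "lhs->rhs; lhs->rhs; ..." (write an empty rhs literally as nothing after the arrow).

  | abb => ba
  | aabab => bab
  | bbbaa => bbb
  | aaa => a

aa->; abb->ba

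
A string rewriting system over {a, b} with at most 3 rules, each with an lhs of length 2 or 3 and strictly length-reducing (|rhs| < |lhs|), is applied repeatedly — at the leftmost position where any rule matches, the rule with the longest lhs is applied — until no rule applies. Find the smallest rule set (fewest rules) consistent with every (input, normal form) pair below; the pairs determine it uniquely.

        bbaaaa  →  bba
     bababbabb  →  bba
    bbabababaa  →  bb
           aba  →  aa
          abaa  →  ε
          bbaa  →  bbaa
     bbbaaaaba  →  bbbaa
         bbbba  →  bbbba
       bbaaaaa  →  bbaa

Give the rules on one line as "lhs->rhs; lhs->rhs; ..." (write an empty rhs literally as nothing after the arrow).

  | bbaaaa => bba
  | bababbabb => baabbabb => bbabb => bbab => bba
  | bbabababaa => bbaababaa => bbabaa => bbaaa => bb
  | aba => aa

aaa->; aab->; ab->a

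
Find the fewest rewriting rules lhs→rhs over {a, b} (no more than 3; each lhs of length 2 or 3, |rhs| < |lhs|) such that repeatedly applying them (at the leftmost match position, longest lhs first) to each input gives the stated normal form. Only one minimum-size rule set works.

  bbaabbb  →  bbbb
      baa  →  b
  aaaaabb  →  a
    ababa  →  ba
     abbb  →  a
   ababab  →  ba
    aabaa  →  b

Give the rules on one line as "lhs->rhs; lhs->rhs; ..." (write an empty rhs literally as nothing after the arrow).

aa->; ab->a; bba->ba

  | bbaabbb => baabbb => bbbb
  | baa => b
  | aaaaabb => aaabb => abb => ab => a
  | ababa => aaba => ba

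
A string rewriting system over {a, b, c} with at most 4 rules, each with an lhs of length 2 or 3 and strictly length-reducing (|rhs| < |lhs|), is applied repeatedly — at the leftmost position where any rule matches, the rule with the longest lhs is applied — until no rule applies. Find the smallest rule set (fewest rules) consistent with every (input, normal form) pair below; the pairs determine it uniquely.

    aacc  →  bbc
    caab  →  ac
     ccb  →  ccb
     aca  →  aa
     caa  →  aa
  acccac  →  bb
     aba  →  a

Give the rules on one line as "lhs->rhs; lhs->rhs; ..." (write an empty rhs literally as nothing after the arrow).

  | aacc => bbc
  | caab => aab => ac
  | ccb
  | aca => aa

aac->bb; ab->c; ca->a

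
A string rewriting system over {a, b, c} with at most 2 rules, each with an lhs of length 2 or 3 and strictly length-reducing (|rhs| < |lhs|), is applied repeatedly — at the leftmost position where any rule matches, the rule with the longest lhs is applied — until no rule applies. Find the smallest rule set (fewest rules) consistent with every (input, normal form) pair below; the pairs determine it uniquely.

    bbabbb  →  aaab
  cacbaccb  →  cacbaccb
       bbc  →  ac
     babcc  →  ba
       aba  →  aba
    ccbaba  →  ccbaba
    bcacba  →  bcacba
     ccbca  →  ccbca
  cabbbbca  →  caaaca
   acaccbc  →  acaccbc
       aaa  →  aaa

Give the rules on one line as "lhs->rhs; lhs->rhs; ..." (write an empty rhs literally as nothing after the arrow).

bb->a; bcc->

  | bbabbb => aabbb => aaab
  | cacbaccb
  | bbc => ac
  | babcc => ba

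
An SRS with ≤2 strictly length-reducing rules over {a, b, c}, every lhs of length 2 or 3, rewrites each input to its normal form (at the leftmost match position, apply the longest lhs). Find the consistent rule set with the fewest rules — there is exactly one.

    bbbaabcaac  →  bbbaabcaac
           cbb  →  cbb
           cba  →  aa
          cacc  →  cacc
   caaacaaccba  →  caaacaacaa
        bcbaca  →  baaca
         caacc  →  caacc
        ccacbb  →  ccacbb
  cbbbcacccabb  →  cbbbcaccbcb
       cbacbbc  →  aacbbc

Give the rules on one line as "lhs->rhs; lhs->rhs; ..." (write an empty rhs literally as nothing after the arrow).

cab->bc; cba->aa

  | bbbaabcaac
  | cbb
  | cba => aa
  | cacc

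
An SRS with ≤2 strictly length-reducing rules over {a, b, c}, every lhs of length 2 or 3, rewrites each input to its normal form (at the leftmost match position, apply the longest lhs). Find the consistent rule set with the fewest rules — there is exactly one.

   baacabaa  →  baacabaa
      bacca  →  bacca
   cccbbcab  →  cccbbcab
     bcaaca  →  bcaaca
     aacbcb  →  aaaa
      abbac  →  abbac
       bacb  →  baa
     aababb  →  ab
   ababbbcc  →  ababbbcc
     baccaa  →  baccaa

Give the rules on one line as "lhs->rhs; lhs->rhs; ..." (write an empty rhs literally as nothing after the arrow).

  | baacabaa
  | bacca
  | cccbbcab
  | bcaaca

aab->a; acb->aa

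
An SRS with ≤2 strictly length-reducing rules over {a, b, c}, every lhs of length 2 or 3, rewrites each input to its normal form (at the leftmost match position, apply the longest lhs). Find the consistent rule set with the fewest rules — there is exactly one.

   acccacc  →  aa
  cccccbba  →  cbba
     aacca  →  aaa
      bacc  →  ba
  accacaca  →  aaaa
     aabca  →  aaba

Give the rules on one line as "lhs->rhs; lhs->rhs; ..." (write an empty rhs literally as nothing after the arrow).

ca->a; cc->

  | acccacc => acacc => aacc => aa
  | cccccbba => cccbba => cbba
  | aacca => aaa
  | bacc => ba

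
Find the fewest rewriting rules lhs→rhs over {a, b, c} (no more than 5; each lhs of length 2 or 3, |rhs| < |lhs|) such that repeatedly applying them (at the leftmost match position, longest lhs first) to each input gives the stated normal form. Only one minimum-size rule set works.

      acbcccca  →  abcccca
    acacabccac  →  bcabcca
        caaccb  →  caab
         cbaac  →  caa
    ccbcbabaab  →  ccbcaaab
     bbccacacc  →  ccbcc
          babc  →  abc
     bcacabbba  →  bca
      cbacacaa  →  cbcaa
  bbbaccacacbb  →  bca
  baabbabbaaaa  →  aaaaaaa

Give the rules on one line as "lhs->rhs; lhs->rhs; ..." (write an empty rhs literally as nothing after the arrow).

ac->a; aca->b; ba->a; bb->

  | acbcccca => abcccca
  | acacabccac => bcabccac => bcabcca
  | caaccb => caacb => caab
  | cbaac => caac => caa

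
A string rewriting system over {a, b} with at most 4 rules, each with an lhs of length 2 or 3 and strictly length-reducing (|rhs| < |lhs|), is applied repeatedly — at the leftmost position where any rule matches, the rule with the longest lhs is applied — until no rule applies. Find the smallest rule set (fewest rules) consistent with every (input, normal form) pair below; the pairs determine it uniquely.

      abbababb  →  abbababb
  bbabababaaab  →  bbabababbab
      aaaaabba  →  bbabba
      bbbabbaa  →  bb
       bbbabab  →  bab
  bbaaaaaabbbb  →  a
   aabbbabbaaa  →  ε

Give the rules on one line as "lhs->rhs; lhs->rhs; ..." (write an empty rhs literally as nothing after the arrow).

aa->; aaa->ba; bbb->a

  | abbababb
  | bbabababaaab => bbabababbab
  | aaaaabba => baaabba => bbabba
  | bbbabbaa => aabbaa => bbaa => bb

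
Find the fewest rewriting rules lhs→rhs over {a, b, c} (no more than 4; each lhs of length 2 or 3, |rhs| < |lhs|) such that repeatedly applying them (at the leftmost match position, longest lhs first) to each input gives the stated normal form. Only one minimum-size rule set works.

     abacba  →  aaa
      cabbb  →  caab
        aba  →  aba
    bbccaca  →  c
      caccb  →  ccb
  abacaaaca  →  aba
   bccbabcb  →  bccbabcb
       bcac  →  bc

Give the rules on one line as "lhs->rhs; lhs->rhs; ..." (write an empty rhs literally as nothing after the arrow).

  | abacba => abba => aaa
  | cabbb => caab
  | aba
  | bbccaca => accaca => caca => c

ac->; aca->; bb->a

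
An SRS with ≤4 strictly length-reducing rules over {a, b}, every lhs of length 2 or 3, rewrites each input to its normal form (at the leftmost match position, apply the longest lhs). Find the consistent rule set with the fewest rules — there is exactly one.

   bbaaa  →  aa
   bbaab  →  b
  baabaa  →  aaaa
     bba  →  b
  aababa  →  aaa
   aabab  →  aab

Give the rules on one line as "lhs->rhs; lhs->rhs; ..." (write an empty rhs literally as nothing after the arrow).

  | bbaaa => baa => aa
  | bbaab => bab => b
  | baabaa => aabaa => aaaa
  | bba => b

ba->a; bab->b; bba->b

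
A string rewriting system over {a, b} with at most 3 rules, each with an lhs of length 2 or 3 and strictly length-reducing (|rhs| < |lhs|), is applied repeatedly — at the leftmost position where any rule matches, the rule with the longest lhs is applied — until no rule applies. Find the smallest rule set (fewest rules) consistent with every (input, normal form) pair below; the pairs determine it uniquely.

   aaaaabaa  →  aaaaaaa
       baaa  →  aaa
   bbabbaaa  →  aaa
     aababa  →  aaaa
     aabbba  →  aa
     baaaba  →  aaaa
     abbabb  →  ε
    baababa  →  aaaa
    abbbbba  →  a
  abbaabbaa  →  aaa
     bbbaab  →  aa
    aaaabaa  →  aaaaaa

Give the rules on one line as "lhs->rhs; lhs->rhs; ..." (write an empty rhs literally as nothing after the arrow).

  | aaaaabaa => aaaaaaa
  | baaa => aaa
  | bbabbaaa => babbaaa => abbaaa => aaa
  | aababa => aaaba => aaaa

ab->a; abb->; ba->a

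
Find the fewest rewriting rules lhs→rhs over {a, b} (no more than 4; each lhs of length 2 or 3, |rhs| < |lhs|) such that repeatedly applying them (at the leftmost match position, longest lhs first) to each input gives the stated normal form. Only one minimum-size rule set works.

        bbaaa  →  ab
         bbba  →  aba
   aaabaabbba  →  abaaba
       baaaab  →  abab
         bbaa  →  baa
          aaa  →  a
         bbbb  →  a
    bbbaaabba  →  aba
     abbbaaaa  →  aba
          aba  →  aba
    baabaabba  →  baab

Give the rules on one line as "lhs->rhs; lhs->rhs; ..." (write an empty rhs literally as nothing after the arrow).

aaa->bb; abb->a; bb->a; bba->ba

  | bbaaa => baaa => bbb => ab
  | bbba => aba
  | aaabaabbba => bbbaabbba => abaabbba => abaaba
  | baaaab => bbbab => abab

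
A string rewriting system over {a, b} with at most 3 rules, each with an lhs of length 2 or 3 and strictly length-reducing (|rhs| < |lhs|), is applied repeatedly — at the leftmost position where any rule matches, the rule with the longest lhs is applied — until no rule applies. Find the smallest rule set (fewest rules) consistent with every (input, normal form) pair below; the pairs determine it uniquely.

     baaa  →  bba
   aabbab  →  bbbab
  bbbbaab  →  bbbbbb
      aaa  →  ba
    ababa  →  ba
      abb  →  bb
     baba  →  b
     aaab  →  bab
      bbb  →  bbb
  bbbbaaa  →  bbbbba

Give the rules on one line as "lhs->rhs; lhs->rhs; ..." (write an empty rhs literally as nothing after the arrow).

aa->b; aba->; abb->bb

  | baaa => bba
  | aabbab => bbbab
  | bbbbaab => bbbbbb
  | aaa => ba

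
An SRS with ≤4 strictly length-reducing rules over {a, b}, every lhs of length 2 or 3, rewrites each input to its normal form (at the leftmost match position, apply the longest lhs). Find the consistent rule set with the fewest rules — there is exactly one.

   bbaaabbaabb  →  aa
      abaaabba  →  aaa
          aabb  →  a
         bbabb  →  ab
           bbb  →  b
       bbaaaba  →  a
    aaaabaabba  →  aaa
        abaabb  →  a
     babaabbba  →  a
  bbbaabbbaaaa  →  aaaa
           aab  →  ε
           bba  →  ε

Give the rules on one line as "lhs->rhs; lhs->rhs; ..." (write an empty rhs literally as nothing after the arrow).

aab->ba; ba->; bab->a; bb->b

  | bbaaabbaabb => baaabbaabb => aabbaabb => babaabb => aaabb => abab => aa
  | abaaabba => aaabba => ababa => aaa
  | aabb => bab => a
  | bbabb => babb => ab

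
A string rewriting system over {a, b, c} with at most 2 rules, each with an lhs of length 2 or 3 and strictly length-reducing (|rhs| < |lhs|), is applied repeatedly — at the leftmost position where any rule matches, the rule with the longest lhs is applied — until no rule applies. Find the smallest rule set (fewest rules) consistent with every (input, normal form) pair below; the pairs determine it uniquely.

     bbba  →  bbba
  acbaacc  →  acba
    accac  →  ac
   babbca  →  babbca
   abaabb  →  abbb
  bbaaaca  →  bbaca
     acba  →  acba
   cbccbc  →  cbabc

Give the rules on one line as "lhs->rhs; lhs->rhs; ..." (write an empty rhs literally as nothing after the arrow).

aa->; cc->a

  | bbba
  | acbaacc => acbcc => acba
  | accac => aaac => ac
  | babbca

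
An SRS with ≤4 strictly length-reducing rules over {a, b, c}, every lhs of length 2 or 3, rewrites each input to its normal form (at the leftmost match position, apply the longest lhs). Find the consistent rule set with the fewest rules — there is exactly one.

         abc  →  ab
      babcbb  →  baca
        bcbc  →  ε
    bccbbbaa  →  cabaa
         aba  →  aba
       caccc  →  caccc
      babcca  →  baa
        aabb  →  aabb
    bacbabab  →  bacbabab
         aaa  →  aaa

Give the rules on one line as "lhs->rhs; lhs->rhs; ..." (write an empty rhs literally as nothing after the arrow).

bbb->ca; bbc->; bc->b; bca->a

  | abc => ab
  | babcbb => babbb => baca
  | bcbc => bbc => ε
  | bccbbbaa => bcbbbaa => bbbbaa => cabaa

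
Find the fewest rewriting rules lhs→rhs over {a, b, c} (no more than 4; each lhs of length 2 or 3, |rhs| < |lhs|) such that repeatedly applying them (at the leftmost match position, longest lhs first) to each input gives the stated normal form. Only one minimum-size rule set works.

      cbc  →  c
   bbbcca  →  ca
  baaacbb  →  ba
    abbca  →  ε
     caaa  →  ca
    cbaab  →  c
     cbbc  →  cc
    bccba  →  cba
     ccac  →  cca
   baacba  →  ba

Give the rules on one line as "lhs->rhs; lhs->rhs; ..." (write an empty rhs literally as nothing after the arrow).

aa->; ac->a; bb->; bc->

  | cbc => c
  | bbbcca => bcca => ca
  | baaacbb => bacbb => babb => ba
  | abbca => aca => aa => ε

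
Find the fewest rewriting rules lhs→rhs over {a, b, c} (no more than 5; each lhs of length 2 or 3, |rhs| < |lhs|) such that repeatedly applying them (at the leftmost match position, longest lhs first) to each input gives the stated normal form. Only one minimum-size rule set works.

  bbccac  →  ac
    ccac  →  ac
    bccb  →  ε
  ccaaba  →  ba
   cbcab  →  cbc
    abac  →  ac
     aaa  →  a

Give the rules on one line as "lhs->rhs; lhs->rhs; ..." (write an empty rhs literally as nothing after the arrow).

  | bbccac => ccac => ac
  | ccac => ac
  | bccb => bb => ε
  | ccaaba => aaba => ba

aa->; ab->; bb->; cc->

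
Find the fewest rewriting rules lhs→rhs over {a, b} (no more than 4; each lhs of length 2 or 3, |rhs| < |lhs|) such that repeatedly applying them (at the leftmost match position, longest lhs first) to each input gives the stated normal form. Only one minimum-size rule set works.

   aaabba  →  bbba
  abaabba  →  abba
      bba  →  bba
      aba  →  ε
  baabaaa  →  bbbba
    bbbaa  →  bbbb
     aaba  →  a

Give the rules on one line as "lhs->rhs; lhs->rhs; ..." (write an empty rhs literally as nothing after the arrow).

aaa->b; aba->; baa->bb

  | aaabba => bbba
  | abaabba => abba
  | bba
  | aba => ε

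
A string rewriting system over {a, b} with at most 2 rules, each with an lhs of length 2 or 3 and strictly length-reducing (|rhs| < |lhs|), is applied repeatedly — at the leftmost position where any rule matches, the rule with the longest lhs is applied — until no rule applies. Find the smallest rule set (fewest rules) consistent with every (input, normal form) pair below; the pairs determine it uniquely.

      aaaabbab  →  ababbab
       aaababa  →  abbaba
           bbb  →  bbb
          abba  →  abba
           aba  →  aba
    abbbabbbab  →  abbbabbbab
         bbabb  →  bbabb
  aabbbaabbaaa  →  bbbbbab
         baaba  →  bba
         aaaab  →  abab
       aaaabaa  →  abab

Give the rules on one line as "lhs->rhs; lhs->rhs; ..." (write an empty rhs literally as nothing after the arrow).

  | aaaabbab => ababbab
  | aaababa => abbaba
  | bbb
  | abba

aa->; aaa->ab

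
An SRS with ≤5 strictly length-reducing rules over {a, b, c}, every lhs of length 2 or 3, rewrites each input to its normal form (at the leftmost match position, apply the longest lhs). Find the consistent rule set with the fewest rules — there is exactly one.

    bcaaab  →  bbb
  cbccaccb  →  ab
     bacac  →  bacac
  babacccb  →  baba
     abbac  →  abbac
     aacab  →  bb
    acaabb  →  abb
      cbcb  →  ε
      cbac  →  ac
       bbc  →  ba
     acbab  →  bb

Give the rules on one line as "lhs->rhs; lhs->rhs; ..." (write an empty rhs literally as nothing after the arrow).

aa->b; bc->a; cb->; cc->

  | bcaaab => aaaab => baab => bbb
  | cbccaccb => ccaccb => accb => ab
  | bacac
  | babacccb => babacb => baba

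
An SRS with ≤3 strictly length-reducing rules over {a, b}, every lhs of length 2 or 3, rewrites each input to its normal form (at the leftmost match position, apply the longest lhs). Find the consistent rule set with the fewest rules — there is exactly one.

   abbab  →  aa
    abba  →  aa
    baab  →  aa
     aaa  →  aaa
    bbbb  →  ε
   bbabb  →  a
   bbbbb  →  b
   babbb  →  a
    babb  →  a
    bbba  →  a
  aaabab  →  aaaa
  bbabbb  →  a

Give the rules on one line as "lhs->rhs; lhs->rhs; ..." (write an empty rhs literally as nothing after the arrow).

ab->a; ba->a; bb->

  | abbab => abab => aab => aa
  | abba => aba => aa
  | baab => aab => aa
  | aaa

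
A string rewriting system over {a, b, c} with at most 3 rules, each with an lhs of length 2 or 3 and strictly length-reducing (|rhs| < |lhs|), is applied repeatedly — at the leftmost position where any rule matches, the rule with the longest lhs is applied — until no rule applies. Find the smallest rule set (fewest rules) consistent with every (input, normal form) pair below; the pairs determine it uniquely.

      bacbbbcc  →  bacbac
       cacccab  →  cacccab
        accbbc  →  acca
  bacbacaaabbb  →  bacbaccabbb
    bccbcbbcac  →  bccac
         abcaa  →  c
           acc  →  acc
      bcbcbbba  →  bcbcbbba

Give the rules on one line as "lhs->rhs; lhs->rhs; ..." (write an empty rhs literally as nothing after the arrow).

aa->c; bbc->a; bca->

  | bacbbbcc => bacbac
  | cacccab
  | accbbc => acca
  | bacbacaaabbb => bacbaccabbb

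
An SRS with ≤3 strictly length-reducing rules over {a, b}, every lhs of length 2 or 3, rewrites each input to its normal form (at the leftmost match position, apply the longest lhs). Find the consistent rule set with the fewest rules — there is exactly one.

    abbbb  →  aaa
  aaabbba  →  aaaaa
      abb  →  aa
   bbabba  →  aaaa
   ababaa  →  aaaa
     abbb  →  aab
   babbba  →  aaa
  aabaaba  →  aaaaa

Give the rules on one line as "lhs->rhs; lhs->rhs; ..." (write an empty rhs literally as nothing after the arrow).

  | abbbb => aabb => aaa
  | aaabbba => aaaaba => aaaaa
  | abb => aa
  | bbabba => aabba => aaaa

ba->a; bb->a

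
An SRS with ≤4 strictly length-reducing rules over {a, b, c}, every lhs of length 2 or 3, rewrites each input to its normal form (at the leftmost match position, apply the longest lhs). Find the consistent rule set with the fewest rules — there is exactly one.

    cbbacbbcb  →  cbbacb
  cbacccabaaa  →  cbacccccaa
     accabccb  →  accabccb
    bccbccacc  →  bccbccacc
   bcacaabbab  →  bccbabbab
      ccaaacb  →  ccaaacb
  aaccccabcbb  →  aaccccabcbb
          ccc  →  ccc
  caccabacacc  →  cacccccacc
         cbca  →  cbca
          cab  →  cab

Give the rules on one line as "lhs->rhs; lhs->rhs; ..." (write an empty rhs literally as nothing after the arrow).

aba->cc; aca->cb; bbc->

  | cbbacbbcb => cbbacb
  | cbacccabaaa => cbacccccaa
  | accabccb
  | bccbccacc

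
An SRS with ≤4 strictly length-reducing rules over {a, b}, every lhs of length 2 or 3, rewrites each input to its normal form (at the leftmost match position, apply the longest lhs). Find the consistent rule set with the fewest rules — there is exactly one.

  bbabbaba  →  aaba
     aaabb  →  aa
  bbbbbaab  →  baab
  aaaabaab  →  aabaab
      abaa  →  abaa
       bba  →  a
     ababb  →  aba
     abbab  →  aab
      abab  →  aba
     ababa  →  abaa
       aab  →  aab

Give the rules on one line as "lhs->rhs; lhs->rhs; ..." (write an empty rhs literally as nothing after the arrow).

aaa->aa; bab->ba; bb->

  | bbabbaba => abbaba => aaba
  | aaabb => aabb => aa
  | bbbbbaab => bbbaab => baab
  | aaaabaab => aaabaab => aabaab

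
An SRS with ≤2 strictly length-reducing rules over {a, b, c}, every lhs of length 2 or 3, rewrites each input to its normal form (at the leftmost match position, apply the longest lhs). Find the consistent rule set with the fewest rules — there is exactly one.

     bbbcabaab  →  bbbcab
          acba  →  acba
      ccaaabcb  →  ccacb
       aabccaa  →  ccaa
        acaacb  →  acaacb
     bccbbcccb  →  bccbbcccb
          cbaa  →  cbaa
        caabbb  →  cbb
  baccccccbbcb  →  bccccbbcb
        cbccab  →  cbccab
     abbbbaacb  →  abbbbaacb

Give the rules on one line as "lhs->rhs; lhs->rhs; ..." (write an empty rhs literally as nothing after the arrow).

aab->; acc->

  | bbbcabaab => bbbcab
  | acba
  | ccaaabcb => ccacb
  | aabccaa => ccaa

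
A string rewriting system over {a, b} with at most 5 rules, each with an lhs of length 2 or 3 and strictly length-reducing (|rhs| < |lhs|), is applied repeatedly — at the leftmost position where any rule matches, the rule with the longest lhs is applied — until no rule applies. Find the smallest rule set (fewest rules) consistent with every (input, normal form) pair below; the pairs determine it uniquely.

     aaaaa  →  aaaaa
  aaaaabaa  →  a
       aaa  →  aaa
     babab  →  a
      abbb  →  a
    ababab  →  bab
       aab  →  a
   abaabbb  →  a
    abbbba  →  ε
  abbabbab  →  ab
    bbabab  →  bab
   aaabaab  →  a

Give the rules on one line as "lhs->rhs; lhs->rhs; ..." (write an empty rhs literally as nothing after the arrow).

  | aaaaa
  | aaaaabaa => aaabbaa => abbbaa => aabaa => bbaa => a
  | aaa
  | babab => bb => a

aab->bb; aba->; bb->a; bba->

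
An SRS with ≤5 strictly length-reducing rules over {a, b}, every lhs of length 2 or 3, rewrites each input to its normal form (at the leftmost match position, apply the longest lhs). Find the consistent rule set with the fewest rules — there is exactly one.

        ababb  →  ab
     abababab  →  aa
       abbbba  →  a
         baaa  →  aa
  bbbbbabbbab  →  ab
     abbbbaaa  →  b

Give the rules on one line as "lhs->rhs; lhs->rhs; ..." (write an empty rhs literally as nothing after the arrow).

  | ababb => ab
  | abababab => aabab => aa
  | abbbba => aba => a
  | baaa => aa

aaa->b; ba->; bab->; bbb->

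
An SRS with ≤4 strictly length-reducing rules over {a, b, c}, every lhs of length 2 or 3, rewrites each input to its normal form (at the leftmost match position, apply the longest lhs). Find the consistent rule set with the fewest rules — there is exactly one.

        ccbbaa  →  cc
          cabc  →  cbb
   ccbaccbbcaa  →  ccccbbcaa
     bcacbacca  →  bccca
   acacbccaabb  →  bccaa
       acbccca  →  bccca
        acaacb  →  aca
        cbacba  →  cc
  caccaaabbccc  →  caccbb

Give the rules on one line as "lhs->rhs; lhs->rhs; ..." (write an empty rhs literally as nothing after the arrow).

  | ccbbaa => ccba => cc
  | cabc => cbb
  | ccbaccbbcaa => ccccbbcaa
  | bcacbacca => bcbacca => bccca

ab->a; abc->bb; acb->b; ba->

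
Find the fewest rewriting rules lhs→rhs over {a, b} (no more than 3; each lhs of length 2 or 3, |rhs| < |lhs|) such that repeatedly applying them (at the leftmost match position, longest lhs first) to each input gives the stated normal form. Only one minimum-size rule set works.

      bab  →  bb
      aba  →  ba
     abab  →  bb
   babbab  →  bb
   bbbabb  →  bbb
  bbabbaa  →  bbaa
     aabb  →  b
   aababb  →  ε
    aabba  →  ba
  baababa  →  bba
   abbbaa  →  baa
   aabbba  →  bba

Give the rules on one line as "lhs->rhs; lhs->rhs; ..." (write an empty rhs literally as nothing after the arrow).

  | bab => bb
  | aba => ba
  | abab => bab => bb
  | babbab => bab => bb

aab->; ab->b; abb->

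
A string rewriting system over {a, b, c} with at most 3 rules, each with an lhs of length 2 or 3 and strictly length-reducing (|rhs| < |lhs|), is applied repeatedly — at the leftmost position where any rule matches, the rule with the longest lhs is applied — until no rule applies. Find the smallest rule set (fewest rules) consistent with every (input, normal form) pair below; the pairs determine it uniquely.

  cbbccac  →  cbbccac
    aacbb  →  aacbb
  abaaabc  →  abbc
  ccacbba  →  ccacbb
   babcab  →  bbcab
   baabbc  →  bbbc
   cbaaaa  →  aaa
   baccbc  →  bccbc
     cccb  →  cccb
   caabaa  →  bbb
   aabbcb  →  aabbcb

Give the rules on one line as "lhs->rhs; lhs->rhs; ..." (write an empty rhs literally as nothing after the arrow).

  | cbbccac
  | aacbb
  | abaaabc => abaabc => ababc => abbc
  | ccacbba => ccacbb

ba->b; caa->bb; cba->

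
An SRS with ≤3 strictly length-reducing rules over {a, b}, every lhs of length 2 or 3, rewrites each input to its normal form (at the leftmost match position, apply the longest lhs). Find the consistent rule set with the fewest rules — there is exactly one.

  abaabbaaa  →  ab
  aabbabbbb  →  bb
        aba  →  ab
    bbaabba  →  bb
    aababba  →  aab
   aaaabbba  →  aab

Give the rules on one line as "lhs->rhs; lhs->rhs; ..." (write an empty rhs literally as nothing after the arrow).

  | abaabbaaa => ababbaaa => abaaa => abaa => aba => ab
  | aabbabbbb => ababbbb => abbb => bb
  | aba => ab
  | bbaabba => bbabba => bba => bb

abb->b; ba->b; bab->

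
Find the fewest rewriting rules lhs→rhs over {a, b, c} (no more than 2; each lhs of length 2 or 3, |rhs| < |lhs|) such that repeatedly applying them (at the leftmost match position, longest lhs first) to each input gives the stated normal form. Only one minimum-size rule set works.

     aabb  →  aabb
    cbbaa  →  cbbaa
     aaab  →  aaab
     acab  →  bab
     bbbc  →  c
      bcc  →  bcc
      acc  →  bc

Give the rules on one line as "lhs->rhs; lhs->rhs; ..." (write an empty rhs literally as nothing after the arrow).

ac->b; bbb->

  | aabb
  | cbbaa
  | aaab
  | acab => bab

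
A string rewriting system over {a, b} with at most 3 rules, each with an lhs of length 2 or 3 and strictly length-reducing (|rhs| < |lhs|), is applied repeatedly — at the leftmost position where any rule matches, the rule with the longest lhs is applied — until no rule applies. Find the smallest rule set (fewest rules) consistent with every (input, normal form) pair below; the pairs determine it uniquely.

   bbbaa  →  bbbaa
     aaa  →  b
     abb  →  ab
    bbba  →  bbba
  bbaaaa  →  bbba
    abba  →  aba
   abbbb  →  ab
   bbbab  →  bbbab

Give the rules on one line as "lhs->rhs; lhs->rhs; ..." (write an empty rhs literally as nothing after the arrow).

aaa->b; abb->ab

  | bbbaa
  | aaa => b
  | abb => ab
  | bbba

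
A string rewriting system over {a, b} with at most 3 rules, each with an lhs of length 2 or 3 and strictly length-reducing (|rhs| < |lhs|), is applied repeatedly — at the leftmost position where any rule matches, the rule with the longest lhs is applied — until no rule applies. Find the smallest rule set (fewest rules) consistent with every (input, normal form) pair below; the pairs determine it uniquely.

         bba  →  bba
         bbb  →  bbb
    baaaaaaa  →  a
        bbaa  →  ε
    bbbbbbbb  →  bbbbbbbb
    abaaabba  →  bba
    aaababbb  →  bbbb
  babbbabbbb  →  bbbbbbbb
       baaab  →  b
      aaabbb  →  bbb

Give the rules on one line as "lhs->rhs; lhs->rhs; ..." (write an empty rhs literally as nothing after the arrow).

aa->; ab->b; baa->aa

  | bba
  | bbb
  | baaaaaaa => aaaaaaa => aaaaa => aaa => a
  | bbaa => baa => aa => ε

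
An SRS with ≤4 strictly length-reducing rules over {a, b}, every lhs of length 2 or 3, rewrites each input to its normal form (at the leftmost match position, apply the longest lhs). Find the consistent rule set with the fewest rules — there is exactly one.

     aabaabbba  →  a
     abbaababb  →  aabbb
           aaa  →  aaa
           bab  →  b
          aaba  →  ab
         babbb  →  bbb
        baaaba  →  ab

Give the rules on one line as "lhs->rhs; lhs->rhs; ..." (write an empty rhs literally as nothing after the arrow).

aba->b; ba->; bba->a

  | aabaabbba => ababbba => bbbba => bba => a
  | abbaababb => aaababb => aabbb
  | aaa
  | bab => b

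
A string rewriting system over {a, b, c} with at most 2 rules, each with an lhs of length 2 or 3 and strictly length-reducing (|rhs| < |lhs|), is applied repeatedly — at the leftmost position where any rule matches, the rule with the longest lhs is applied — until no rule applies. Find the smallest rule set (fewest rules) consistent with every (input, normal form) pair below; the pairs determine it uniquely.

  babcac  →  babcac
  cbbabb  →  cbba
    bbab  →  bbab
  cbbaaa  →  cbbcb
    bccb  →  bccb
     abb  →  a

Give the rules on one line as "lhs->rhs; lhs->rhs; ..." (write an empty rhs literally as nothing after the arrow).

  | babcac
  | cbbabb => cbba
  | bbab
  | cbbaaa => cbbcb

aaa->cb; abb->a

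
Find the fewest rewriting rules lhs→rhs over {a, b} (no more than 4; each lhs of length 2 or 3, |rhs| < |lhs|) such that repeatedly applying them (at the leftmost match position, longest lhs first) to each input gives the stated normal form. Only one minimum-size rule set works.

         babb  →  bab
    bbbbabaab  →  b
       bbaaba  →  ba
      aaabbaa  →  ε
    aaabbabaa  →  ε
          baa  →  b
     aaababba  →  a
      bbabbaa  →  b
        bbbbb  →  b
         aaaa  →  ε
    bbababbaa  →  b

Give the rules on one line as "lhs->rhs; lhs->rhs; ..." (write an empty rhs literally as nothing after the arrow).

  | babb => bab
  | bbbbabaab => bbbabaab => bbabaab => babaab => baab => bb => b
  | bbaaba => baaba => bba => ba
  | aaabbaa => abbaa => abaa => aa => ε

aa->; aba->a; bb->b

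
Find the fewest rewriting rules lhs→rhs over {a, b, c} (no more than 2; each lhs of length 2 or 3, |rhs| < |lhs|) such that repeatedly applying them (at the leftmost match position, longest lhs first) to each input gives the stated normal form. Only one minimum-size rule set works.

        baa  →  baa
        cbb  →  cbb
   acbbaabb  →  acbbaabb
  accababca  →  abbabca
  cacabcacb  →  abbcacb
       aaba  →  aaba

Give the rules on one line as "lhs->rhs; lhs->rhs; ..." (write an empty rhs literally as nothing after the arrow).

  | baa
  | cbb
  | acbbaabb
  | accababca => acababca => abbabca

aca->ab; cab->ab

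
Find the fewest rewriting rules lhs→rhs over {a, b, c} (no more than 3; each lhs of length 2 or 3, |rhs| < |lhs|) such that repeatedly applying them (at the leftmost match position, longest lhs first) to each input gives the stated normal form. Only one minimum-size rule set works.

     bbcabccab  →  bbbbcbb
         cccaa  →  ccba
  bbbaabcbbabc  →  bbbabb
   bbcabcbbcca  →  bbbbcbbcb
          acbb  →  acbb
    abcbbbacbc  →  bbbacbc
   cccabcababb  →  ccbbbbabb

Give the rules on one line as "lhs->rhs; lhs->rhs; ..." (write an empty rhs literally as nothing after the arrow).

  | bbcabccab => bbbbccab => bbbbcbb
  | cccaa => ccba
  | bbbaabcbbabc => bbbabbabc => bbbabb
  | bbcabcbbcca => bbbbcbbcca => bbbbcbbcb

abc->; ca->b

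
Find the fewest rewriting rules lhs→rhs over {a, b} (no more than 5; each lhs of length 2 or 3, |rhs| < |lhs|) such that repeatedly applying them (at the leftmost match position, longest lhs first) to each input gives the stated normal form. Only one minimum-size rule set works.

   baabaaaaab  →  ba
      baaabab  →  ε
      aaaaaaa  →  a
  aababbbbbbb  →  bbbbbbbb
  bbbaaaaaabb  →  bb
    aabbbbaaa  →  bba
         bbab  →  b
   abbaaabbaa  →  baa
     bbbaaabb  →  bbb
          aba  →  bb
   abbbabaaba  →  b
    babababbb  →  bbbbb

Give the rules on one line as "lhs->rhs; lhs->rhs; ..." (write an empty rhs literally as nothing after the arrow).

  | baabaaaaab => babbaaaab => baaaab => baab => ba
  | baaabab => babab => ab => ε
  | aaaaaaa => aaaaa => aaa => a
  | aababbbbbbb => abbbbbbbbb => bbbbbbbb

aaa->a; ab->; aba->bb; bab->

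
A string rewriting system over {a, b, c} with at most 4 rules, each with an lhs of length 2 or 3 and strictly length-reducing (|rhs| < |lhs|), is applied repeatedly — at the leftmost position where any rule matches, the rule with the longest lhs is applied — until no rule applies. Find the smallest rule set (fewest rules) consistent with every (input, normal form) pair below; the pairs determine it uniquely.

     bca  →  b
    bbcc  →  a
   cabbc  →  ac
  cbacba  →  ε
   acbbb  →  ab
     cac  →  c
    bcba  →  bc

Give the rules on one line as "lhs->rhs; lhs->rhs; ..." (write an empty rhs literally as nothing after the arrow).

  | bca => b
  | bbcc => acc => a
  | cabbc => bbc => ac
  | cbacba => ccba => ba => ε

ba->; bb->a; ca->; cc->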